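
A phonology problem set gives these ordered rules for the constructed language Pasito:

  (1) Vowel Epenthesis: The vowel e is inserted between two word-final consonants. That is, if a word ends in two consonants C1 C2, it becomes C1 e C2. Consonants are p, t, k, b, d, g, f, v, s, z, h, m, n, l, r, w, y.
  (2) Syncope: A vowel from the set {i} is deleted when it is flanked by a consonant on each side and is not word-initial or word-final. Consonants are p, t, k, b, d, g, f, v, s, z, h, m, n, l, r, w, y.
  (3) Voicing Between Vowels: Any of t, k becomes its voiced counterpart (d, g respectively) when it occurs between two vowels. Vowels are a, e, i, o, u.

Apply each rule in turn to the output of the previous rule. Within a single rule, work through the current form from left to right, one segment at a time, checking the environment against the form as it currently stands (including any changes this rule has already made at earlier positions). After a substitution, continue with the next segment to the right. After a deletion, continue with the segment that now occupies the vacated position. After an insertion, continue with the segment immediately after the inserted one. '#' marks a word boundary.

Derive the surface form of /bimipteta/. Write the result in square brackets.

(1) Vowel Epenthesis: no change — [bimipteta]
(2) Syncope: [bimipteta] → [bmpteta]
(3) Voicing Between Vowels: [bmpteta] → [bmpteda]

[bmpteda]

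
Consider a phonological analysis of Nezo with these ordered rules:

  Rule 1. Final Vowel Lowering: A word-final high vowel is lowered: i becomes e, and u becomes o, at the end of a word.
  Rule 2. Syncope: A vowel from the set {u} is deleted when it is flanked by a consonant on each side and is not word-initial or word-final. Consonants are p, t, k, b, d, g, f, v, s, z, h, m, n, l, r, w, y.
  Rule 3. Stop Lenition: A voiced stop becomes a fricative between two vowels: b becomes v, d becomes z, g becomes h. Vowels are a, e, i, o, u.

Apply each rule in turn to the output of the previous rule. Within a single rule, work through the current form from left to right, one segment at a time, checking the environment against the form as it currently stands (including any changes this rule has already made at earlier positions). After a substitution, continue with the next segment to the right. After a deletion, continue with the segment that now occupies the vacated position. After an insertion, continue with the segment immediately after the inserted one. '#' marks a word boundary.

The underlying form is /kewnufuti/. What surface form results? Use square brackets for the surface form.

[kewnfte]

Rule 1 Final Vowel Lowering: [kewnufuti] → [kewnufute]
Rule 2 Syncope: [kewnufute] → [kewnfte]
Rule 3 Stop Lenition: no change — [kewnfte]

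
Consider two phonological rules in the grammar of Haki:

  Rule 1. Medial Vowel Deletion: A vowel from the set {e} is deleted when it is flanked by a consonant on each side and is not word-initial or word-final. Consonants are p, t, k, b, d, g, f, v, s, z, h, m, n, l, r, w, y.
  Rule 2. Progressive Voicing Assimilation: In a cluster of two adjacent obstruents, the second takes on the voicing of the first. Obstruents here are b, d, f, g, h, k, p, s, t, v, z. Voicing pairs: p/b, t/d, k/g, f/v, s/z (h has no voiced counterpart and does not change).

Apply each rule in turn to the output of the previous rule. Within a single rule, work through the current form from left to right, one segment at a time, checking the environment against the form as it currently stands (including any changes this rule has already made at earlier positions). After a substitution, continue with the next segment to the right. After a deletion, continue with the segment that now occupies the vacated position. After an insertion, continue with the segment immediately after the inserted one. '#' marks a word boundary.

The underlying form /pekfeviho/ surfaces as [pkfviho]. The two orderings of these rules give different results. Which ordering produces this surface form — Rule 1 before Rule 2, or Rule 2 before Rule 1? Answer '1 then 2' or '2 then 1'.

2 then 1

Order 1 then 2:
  1 Medial Vowel Deletion: [pekfeviho] → [pkfviho]
  2 Progressive Voicing Assimilation: [pkfviho] → [pkffiho]
  result: [pkffiho]
Order 2 then 1:
  2 Progressive Voicing Assimilation: no change — [pekfeviho]
  1 Medial Vowel Deletion: [pekfeviho] → [pkfviho]
  result: [pkfviho]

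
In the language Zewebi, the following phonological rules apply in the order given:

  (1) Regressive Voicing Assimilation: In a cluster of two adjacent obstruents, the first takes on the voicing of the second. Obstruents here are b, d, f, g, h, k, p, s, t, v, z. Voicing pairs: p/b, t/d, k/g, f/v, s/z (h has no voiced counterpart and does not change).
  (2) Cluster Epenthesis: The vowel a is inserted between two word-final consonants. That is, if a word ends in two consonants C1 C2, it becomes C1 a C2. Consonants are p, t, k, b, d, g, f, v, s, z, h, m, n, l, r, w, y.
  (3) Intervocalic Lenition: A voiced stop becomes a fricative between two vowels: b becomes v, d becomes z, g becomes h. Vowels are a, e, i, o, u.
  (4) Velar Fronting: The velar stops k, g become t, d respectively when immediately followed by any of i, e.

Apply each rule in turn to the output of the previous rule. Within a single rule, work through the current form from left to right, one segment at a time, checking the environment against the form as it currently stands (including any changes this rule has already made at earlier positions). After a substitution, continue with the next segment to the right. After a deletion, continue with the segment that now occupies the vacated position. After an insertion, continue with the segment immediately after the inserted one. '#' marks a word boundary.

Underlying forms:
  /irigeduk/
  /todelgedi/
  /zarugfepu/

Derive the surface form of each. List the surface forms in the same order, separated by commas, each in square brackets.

/irigeduk/:
  (1) Regressive Voicing Assimilation: no change — [irigeduk]
  (2) Cluster Epenthesis: no change — [irigeduk]
  (3) Intervocalic Lenition: [irigeduk] → [irihezuk]
  (4) Velar Fronting: no change — [irihezuk]
/todelgedi/:
  (1) Regressive Voicing Assimilation: no change — [todelgedi]
  (2) Cluster Epenthesis: no change — [todelgedi]
  (3) Intervocalic Lenition: [todelgedi] → [tozelgezi]
  (4) Velar Fronting: [tozelgezi] → [tozeldezi]
/zarugfepu/:
  (1) Regressive Voicing Assimilation: [zarugfepu] → [zarukfepu]
  (2) Cluster Epenthesis: no change — [zarukfepu]
  (3) Intervocalic Lenition: no change — [zarukfepu]
  (4) Velar Fronting: no change — [zarukfepu]

[irihezuk], [tozeldezi], [zarukfepu]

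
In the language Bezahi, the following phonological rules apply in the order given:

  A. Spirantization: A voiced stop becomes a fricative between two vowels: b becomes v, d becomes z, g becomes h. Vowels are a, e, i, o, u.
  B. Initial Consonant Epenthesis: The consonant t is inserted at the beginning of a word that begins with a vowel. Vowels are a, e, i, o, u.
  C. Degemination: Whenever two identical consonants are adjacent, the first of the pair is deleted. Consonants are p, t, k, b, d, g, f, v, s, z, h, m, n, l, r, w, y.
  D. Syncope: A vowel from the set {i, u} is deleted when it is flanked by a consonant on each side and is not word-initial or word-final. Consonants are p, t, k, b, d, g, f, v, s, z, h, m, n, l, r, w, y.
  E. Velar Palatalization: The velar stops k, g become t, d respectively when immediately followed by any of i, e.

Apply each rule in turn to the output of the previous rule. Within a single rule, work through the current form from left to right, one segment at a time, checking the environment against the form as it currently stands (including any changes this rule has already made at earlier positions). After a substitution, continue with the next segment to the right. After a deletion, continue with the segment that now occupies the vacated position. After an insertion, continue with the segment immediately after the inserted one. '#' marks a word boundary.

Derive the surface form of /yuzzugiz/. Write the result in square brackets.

[yzhz]

A Spirantization: [yuzzugiz] → [yuzzuhiz]
B Initial Consonant Epenthesis: no change — [yuzzuhiz]
C Degemination: [yuzzuhiz] → [yuzuhiz]
D Syncope: [yuzuhiz] → [yzhz]
E Velar Palatalization: no change — [yzhz]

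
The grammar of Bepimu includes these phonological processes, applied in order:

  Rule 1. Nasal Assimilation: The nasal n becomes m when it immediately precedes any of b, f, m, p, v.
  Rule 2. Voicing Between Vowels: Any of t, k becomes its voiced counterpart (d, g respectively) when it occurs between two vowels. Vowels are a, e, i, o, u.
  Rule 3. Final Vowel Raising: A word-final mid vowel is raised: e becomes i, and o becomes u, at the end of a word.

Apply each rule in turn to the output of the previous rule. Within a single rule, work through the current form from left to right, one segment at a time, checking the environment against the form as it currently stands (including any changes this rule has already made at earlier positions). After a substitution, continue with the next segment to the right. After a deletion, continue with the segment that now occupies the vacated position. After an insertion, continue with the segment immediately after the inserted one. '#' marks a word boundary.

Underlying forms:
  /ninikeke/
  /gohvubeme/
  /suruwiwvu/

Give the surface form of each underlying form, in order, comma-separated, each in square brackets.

[ninigegi], [gohvubemi], [suruwiwvu]

/ninikeke/:
  Rule 1 Nasal Assimilation: no change — [ninikeke]
  Rule 2 Voicing Between Vowels: [ninikeke] → [ninigege]
  Rule 3 Final Vowel Raising: [ninigege] → [ninigegi]
/gohvubeme/:
  Rule 1 Nasal Assimilation: no change — [gohvubeme]
  Rule 2 Voicing Between Vowels: no change — [gohvubeme]
  Rule 3 Final Vowel Raising: [gohvubeme] → [gohvubemi]
/suruwiwvu/:
  Rule 1 Nasal Assimilation: no change — [suruwiwvu]
  Rule 2 Voicing Between Vowels: no change — [suruwiwvu]
  Rule 3 Final Vowel Raising: no change — [suruwiwvu]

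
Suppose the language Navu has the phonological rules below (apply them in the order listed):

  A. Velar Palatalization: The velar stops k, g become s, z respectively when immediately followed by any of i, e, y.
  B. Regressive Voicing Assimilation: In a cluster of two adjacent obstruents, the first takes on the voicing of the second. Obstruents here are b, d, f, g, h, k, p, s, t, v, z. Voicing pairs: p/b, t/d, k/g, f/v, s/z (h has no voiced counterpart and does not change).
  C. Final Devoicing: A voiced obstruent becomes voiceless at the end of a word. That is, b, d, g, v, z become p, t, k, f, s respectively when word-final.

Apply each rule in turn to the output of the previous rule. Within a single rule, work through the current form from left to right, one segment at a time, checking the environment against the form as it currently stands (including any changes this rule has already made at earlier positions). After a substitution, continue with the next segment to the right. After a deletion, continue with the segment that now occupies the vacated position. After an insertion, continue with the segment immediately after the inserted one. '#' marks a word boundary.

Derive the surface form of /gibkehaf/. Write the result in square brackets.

A Velar Palatalization: [gibkehaf] → [zibsehaf]
B Regressive Voicing Assimilation: [zibsehaf] → [zipsehaf]
C Final Devoicing: no change — [zipsehaf]

[zipsehaf]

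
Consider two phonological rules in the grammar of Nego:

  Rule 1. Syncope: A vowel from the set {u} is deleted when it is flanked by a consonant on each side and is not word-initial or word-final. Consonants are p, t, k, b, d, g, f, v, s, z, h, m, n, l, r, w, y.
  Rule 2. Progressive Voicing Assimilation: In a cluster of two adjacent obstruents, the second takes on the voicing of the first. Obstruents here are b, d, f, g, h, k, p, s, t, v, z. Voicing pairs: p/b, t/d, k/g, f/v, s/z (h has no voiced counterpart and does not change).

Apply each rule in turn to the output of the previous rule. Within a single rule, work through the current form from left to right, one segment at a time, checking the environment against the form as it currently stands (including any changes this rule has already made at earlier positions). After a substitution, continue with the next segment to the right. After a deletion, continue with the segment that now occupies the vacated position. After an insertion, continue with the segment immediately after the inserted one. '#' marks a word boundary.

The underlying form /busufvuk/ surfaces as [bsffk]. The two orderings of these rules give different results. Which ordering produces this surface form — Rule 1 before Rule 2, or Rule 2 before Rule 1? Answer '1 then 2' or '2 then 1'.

Order 1 then 2:
  1 Syncope: [busufvuk] → [bsfvk]
  2 Progressive Voicing Assimilation: [bsfvk] → [bzvvg]
  result: [bzvvg]
Order 2 then 1:
  2 Progressive Voicing Assimilation: [busufvuk] → [busuffuk]
  1 Syncope: [busuffuk] → [bsffk]
  result: [bsffk]

2 then 1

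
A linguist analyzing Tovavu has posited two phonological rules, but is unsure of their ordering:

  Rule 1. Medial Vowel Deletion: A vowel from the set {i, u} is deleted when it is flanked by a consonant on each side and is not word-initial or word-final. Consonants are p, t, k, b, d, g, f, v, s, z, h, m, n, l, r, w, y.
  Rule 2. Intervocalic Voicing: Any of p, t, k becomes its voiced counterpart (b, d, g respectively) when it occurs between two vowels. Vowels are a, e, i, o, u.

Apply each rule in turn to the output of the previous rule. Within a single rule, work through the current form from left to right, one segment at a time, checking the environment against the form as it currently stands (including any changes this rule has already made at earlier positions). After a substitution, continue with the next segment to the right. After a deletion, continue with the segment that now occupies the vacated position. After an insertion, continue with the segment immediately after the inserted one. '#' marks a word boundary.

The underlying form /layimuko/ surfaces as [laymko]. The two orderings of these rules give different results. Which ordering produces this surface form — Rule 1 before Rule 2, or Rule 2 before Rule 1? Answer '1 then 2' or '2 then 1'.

Order 1 then 2:
  1 Medial Vowel Deletion: [layimuko] → [laymko]
  2 Intervocalic Voicing: no change — [laymko]
  result: [laymko]
Order 2 then 1:
  2 Intervocalic Voicing: [layimuko] → [layimugo]
  1 Medial Vowel Deletion: [layimugo] → [laymgo]
  result: [laymgo]

1 then 2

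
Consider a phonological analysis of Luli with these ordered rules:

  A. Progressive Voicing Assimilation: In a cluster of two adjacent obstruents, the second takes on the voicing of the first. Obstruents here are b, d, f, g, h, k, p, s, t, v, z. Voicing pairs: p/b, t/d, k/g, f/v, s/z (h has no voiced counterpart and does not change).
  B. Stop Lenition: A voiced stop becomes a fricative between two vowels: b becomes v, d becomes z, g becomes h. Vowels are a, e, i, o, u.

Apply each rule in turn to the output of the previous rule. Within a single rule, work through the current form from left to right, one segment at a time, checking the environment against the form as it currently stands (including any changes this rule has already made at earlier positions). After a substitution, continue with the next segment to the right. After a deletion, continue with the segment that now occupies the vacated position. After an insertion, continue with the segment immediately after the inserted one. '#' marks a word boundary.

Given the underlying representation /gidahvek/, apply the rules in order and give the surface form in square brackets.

[gizahfek]

A Progressive Voicing Assimilation: [gidahvek] → [gidahfek]
B Stop Lenition: [gidahfek] → [gizahfek]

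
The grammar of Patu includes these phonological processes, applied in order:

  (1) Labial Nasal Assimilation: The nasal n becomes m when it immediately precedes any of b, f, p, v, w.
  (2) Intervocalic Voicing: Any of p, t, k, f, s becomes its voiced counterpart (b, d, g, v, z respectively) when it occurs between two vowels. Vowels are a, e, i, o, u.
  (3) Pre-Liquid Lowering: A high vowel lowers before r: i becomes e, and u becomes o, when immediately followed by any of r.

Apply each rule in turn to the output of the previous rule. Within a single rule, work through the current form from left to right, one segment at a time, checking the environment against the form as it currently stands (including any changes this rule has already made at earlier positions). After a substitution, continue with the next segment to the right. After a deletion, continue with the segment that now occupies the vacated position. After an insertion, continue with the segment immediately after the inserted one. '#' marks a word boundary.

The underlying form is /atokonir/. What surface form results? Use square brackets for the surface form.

[adogoner]

(1) Labial Nasal Assimilation: no change — [atokonir]
(2) Intervocalic Voicing: [atokonir] → [adogonir]
(3) Pre-Liquid Lowering: [adogonir] → [adogoner]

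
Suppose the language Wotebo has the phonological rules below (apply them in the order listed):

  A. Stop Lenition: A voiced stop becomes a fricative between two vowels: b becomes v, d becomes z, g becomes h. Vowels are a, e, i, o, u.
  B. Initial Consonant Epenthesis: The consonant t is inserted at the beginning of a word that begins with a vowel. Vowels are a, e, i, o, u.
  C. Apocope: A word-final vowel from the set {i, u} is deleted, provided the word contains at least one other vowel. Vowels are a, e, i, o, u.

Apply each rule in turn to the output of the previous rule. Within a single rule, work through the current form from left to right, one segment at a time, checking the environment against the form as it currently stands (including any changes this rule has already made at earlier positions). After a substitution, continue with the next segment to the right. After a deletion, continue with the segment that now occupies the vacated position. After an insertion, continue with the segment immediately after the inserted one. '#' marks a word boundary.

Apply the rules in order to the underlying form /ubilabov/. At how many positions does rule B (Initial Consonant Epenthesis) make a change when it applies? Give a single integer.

1

A Stop Lenition: [ubilabov] → [uvilavov]
B Initial Consonant Epenthesis: [uvilavov] → [tuvilavov]
C Apocope: no change — [tuvilavov]
Rule B changed 1 position(s).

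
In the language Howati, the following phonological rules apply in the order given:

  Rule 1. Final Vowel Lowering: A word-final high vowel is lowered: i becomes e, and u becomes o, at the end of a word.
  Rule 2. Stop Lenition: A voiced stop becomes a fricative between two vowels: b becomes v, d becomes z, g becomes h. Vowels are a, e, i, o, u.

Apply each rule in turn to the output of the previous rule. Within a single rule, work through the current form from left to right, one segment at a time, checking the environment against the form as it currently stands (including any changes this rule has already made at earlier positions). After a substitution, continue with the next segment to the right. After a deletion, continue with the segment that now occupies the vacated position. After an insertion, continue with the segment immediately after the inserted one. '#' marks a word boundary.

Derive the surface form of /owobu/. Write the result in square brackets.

Rule 1 Final Vowel Lowering: [owobu] → [owobo]
Rule 2 Stop Lenition: [owobo] → [owovo]

[owovo]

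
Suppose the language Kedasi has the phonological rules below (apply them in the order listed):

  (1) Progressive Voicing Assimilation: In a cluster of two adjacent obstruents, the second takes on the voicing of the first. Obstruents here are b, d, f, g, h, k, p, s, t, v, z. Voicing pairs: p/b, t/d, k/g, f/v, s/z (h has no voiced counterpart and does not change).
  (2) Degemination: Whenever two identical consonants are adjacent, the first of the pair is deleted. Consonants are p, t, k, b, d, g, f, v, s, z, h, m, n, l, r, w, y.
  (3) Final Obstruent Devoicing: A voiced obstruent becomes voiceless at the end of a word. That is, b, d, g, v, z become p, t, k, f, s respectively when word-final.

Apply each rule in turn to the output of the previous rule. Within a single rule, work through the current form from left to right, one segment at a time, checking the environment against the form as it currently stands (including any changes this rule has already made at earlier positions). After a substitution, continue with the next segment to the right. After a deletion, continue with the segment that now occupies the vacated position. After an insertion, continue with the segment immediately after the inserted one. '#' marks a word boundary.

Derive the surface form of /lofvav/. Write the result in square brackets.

(1) Progressive Voicing Assimilation: [lofvav] → [loffav]
(2) Degemination: [loffav] → [lofav]
(3) Final Obstruent Devoicing: [lofav] → [lofaf]

[lofaf]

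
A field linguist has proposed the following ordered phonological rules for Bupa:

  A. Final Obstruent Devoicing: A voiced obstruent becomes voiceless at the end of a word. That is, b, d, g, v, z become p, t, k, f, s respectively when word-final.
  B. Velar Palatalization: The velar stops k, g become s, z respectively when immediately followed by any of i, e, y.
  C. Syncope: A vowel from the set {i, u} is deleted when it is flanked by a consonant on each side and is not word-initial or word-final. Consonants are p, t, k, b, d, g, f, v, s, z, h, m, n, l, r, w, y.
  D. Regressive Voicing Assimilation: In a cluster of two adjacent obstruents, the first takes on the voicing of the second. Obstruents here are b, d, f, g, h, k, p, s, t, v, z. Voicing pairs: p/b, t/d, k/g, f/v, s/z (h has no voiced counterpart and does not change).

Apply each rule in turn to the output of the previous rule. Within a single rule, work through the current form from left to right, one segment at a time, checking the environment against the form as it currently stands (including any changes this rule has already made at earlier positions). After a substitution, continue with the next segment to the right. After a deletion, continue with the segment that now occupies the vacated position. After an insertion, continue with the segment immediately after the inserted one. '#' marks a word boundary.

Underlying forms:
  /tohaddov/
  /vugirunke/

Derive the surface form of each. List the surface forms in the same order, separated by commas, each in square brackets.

[tohaddof], [vzrnse]

/tohaddov/:
  A Final Obstruent Devoicing: [tohaddov] → [tohaddof]
  B Velar Palatalization: no change — [tohaddof]
  C Syncope: no change — [tohaddof]
  D Regressive Voicing Assimilation: no change — [tohaddof]
/vugirunke/:
  A Final Obstruent Devoicing: no change — [vugirunke]
  B Velar Palatalization: [vugirunke] → [vuzirunse]
  C Syncope: [vuzirunse] → [vzrnse]
  D Regressive Voicing Assimilation: no change — [vzrnse]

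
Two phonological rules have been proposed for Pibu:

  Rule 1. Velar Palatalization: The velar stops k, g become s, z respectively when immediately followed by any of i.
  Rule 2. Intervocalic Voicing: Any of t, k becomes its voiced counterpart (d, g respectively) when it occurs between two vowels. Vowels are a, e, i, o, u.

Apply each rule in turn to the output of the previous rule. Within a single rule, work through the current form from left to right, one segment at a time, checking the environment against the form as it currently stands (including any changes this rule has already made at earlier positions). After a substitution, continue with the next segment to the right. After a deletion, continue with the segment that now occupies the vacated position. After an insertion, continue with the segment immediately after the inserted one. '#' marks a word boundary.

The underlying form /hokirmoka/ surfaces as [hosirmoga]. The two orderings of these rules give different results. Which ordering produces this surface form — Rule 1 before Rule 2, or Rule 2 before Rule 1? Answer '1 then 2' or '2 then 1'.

1 then 2

Order 1 then 2:
  1 Velar Palatalization: [hokirmoka] → [hosirmoka]
  2 Intervocalic Voicing: [hosirmoka] → [hosirmoga]
  result: [hosirmoga]
Order 2 then 1:
  2 Intervocalic Voicing: [hokirmoka] → [hogirmoga]
  1 Velar Palatalization: [hogirmoga] → [hozirmoga]
  result: [hozirmoga]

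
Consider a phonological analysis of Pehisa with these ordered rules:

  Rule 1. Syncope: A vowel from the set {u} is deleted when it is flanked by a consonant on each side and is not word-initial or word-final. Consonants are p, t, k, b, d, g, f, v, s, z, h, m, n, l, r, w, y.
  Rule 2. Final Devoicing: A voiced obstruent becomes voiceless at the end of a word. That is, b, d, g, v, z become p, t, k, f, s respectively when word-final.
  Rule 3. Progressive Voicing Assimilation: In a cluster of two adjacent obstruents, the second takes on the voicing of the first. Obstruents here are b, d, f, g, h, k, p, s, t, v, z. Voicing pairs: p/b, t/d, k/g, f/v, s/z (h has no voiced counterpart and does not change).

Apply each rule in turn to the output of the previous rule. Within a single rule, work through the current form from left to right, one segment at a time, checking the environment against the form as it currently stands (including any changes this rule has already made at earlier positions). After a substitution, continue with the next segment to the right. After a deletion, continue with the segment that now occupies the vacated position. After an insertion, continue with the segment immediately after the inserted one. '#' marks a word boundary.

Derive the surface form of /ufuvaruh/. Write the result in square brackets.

Rule 1 Syncope: [ufuvaruh] → [ufvarh]
Rule 2 Final Devoicing: no change — [ufvarh]
Rule 3 Progressive Voicing Assimilation: [ufvarh] → [uffarh]

[uffarh]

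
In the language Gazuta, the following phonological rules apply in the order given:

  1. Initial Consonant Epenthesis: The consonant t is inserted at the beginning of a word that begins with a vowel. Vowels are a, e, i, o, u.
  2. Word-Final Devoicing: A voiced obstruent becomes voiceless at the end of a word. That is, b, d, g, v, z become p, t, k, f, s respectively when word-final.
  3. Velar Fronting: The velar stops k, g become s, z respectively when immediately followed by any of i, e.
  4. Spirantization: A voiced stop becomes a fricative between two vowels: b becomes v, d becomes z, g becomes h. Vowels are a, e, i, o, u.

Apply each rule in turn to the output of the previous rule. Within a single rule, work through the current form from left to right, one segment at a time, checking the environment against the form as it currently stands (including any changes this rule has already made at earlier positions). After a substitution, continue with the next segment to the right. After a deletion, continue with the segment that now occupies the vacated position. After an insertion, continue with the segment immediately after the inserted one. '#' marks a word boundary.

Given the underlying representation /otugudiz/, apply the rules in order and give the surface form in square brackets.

[totuhuzis]

1 Initial Consonant Epenthesis: [otugudiz] → [totugudiz]
2 Word-Final Devoicing: [totugudiz] → [totugudis]
3 Velar Fronting: no change — [totugudis]
4 Spirantization: [totugudis] → [totuhuzis]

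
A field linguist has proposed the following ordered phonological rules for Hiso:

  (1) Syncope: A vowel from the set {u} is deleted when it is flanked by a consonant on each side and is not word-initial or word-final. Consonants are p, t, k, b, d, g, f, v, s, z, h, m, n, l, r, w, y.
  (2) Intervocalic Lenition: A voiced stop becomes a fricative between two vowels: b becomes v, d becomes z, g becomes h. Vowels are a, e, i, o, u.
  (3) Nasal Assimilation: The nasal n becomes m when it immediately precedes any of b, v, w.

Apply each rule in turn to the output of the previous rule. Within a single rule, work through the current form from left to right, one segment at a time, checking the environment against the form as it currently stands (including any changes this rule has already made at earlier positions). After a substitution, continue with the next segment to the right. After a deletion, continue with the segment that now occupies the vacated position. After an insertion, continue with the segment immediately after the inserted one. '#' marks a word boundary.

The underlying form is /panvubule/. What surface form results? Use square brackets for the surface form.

[pamvble]

(1) Syncope: [panvubule] → [panvble]
(2) Intervocalic Lenition: no change — [panvble]
(3) Nasal Assimilation: [panvble] → [pamvble]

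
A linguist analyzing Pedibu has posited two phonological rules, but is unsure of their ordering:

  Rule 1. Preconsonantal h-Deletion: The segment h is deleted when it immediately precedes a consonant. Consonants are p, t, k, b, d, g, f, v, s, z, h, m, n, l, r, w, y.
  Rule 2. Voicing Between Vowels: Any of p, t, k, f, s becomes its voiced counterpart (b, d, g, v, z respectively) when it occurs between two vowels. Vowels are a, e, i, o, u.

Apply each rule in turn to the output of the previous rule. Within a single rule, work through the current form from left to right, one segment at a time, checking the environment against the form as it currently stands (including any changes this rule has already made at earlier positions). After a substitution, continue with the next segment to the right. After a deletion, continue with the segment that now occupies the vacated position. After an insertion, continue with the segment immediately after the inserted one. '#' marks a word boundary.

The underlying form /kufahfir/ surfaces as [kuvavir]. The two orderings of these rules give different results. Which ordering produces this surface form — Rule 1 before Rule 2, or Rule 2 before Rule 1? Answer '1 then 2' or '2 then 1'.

1 then 2

Order 1 then 2:
  1 Preconsonantal h-Deletion: [kufahfir] → [kufafir]
  2 Voicing Between Vowels: [kufafir] → [kuvavir]
  result: [kuvavir]
Order 2 then 1:
  2 Voicing Between Vowels: [kufahfir] → [kuvahfir]
  1 Preconsonantal h-Deletion: [kuvahfir] → [kuvafir]
  result: [kuvafir]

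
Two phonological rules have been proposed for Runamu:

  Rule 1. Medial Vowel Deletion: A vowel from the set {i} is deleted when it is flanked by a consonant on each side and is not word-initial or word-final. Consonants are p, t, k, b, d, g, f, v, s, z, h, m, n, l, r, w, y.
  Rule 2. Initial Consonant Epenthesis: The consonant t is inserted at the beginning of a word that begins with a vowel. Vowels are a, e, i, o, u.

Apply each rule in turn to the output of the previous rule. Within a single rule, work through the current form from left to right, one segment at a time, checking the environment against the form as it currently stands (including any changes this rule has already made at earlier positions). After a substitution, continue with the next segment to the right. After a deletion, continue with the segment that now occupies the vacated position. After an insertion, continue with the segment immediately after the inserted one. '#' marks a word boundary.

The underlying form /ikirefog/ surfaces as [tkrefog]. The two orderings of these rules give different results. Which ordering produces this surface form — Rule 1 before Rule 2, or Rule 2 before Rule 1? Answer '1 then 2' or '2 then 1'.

2 then 1

Order 1 then 2:
  1 Medial Vowel Deletion: [ikirefog] → [ikrefog]
  2 Initial Consonant Epenthesis: [ikrefog] → [tikrefog]
  result: [tikrefog]
Order 2 then 1:
  2 Initial Consonant Epenthesis: [ikirefog] → [tikirefog]
  1 Medial Vowel Deletion: [tikirefog] → [tkrefog]
  result: [tkrefog]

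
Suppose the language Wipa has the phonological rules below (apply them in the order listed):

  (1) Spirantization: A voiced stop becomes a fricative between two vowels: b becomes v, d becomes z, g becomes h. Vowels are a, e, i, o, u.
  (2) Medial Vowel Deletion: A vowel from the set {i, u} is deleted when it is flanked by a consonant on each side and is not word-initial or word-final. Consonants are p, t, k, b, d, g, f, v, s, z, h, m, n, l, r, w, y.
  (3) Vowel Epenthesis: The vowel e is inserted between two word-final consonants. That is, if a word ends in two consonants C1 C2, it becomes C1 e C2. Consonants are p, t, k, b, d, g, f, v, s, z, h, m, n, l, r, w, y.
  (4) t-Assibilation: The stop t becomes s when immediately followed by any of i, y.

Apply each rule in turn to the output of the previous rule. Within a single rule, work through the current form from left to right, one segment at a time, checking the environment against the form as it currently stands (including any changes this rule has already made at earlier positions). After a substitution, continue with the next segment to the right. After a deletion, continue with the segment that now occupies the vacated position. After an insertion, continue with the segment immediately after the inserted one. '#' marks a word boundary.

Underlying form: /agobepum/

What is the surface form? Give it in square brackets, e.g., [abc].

(1) Spirantization: [agobepum] → [ahovepum]
(2) Medial Vowel Deletion: [ahovepum] → [ahovepm]
(3) Vowel Epenthesis: [ahovepm] → [ahovepem]
(4) t-Assibilation: no change — [ahovepem]

[ahovepem]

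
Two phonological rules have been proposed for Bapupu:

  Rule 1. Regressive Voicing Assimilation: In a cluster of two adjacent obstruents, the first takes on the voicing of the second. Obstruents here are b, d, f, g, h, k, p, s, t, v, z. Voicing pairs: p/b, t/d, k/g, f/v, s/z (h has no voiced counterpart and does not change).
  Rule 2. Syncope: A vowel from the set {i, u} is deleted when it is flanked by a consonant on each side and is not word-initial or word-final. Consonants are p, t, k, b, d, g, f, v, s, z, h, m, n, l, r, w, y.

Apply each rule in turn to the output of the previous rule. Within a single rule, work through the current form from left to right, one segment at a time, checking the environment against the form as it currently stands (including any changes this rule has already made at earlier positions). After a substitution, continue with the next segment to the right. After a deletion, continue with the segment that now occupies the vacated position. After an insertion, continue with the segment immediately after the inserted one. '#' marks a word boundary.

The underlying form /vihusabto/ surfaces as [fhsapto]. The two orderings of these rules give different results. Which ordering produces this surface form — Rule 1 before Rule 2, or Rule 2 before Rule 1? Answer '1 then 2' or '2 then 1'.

Order 1 then 2:
  1 Regressive Voicing Assimilation: [vihusabto] → [vihusapto]
  2 Syncope: [vihusapto] → [vhsapto]
  result: [vhsapto]
Order 2 then 1:
  2 Syncope: [vihusabto] → [vhsabto]
  1 Regressive Voicing Assimilation: [vhsabto] → [fhsapto]
  result: [fhsapto]

2 then 1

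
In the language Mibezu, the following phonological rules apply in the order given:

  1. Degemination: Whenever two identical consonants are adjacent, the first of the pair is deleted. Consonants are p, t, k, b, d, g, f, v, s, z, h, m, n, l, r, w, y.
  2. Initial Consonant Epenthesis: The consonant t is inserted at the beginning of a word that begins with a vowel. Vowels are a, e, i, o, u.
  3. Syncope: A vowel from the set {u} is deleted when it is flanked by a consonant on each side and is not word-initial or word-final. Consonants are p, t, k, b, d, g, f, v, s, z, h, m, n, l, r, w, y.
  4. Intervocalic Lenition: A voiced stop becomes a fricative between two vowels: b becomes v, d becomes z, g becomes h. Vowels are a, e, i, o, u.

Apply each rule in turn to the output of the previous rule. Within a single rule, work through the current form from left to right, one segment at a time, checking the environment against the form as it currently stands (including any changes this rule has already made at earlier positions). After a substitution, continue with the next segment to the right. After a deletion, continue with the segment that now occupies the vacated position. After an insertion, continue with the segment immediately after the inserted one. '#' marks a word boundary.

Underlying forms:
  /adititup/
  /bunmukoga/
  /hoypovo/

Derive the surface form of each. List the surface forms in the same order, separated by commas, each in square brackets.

[tazititp], [bnmkoha], [hoypovo]

/adititup/:
  1 Degemination: no change — [adititup]
  2 Initial Consonant Epenthesis: [adititup] → [tadititup]
  3 Syncope: [tadititup] → [tadititp]
  4 Intervocalic Lenition: [tadititp] → [tazititp]
/bunmukoga/:
  1 Degemination: no change — [bunmukoga]
  2 Initial Consonant Epenthesis: no change — [bunmukoga]
  3 Syncope: [bunmukoga] → [bnmkoga]
  4 Intervocalic Lenition: [bnmkoga] → [bnmkoha]
/hoypovo/:
  1 Degemination: no change — [hoypovo]
  2 Initial Consonant Epenthesis: no change — [hoypovo]
  3 Syncope: no change — [hoypovo]
  4 Intervocalic Lenition: no change — [hoypovo]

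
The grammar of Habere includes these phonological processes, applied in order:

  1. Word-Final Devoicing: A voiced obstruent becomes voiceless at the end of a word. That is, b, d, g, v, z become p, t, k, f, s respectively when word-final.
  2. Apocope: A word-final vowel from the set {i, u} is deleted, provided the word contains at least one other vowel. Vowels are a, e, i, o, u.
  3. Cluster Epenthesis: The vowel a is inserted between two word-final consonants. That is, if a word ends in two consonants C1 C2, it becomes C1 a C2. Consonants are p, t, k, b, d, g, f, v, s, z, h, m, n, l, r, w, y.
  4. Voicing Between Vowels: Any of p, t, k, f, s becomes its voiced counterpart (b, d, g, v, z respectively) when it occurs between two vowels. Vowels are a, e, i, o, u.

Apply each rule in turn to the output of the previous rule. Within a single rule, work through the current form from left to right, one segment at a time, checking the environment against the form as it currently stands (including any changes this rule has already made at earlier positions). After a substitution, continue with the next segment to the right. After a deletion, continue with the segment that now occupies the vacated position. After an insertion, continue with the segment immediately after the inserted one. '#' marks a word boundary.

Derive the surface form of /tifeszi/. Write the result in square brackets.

1 Word-Final Devoicing: no change — [tifeszi]
2 Apocope: [tifeszi] → [tifesz]
3 Cluster Epenthesis: [tifesz] → [tifesaz]
4 Voicing Between Vowels: [tifesaz] → [tivezaz]

[tivezaz]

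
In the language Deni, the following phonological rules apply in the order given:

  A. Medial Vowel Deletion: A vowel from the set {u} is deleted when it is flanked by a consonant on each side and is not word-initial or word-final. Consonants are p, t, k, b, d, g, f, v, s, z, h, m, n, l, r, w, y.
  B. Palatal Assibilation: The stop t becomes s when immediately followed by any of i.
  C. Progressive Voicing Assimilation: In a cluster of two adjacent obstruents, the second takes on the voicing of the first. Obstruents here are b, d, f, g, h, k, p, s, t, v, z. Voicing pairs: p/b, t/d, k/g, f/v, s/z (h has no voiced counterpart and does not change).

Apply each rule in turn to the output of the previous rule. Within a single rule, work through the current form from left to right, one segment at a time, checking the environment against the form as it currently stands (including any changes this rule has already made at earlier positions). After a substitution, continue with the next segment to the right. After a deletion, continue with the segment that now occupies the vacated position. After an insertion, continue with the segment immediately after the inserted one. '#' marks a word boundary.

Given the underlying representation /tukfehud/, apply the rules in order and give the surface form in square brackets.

A Medial Vowel Deletion: [tukfehud] → [tkfehd]
B Palatal Assibilation: no change — [tkfehd]
C Progressive Voicing Assimilation: [tkfehd] → [tkfeht]

[tkfeht]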